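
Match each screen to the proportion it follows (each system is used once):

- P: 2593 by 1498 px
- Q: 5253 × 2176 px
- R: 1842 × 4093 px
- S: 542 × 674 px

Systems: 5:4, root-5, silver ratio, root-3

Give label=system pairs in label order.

P=root-3, Q=silver ratio, R=root-5, S=5:4

Ratios: P ≈ 1.731; Q ≈ 2.414; R ≈ 2.222; S ≈ 1.244.
Targets: 5:4 ≈ 1.250; root-5 ≈ 2.236; silver ratio ≈ 2.414; root-3 ≈ 1.732.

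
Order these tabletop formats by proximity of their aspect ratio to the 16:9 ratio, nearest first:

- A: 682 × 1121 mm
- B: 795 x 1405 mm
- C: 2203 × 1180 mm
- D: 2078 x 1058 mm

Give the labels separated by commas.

B, C, A, D

Ratios: A = 1121 / 682 ≈ 1.644; B = 1405 / 795 ≈ 1.767; C = 2203 / 1180 ≈ 1.867; D = 2078 / 1058 ≈ 1.964.
|Δ from 1.778|: A 0.134; B 0.011; C 0.089; D 0.186.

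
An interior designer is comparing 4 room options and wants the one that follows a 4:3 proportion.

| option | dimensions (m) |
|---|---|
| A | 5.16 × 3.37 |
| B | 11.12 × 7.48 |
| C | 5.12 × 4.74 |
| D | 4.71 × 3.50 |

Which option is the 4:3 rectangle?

D

Target 4:3 ≈ 1.333.
A: 1.531 (Δ0.198)  B: 1.487 (Δ0.154)  C: 1.080 (Δ0.253)  D: 1.346 (Δ0.013)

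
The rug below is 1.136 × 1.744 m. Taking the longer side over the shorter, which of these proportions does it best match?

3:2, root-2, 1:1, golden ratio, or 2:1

3:2

1.744/1.136 ≈ 1.535. Nearest candidates are 3:2 (1.500, off by 0.035) and golden ratio (1.618, off by 0.083).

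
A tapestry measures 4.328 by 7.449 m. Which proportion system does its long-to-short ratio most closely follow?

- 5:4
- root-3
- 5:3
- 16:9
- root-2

7.449/4.328 ≈ 1.721. Nearest candidates are root-3 (1.732, off by 0.011) and 5:3 (1.667, off by 0.054).

root-3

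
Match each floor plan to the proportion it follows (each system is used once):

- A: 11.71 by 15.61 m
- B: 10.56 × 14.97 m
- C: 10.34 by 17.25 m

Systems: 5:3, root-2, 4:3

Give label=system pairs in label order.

A=4:3, B=root-2, C=5:3

Ratios: A ≈ 1.333; B ≈ 1.418; C ≈ 1.668.
Targets: 5:3 ≈ 1.667; root-2 ≈ 1.414; 4:3 ≈ 1.333.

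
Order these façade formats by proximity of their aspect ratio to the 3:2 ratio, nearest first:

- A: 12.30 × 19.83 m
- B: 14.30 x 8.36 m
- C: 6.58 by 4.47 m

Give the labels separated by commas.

Ratios: A = 19.83 / 12.30 ≈ 1.612; B = 14.30 / 8.36 ≈ 1.711; C = 6.58 / 4.47 ≈ 1.472.
|Δ from 1.500|: A 0.112; B 0.211; C 0.028.

C, A, B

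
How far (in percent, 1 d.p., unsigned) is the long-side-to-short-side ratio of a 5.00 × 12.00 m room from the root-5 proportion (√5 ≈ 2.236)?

Ratio = 12.00 / 5.00 ≈ 2.4000.
Ideal root-5 ≈ 2.2361. |2.4000 − 2.2361| / 2.2361 ≈ 7.33% → 7.3%.

7.3%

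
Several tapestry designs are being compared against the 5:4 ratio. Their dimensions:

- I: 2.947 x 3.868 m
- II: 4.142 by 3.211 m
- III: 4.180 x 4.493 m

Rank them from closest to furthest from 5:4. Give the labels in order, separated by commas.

II, I, III

I: 3.868/2.947 ≈ 1.313 → |1.313 − 1.250| = 0.063
II: 4.142/3.211 ≈ 1.290 → |1.290 − 1.250| = 0.040
III: 4.493/4.180 ≈ 1.075 → |1.075 − 1.250| = 0.175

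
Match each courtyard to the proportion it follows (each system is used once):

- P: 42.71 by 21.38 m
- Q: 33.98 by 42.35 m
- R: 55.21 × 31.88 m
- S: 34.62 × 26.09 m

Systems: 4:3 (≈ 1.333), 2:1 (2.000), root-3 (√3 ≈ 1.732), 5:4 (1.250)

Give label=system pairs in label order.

Ratios: P ≈ 1.998; Q ≈ 1.246; R ≈ 1.732; S ≈ 1.327.
Targets: 4:3 ≈ 1.333; 2:1 ≈ 2.000; root-3 ≈ 1.732; 5:4 ≈ 1.250.

P=2:1, Q=5:4, R=root-3, S=4:3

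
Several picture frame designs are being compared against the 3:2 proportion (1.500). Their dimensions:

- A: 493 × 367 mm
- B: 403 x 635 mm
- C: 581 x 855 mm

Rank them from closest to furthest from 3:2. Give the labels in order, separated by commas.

A: 493/367 ≈ 1.343 → |1.343 − 1.500| = 0.157
B: 635/403 ≈ 1.576 → |1.576 − 1.500| = 0.076
C: 855/581 ≈ 1.472 → |1.472 − 1.500| = 0.028

C, B, A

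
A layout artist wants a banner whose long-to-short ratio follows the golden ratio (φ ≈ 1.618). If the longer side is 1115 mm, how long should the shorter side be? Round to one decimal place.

689.1 mm

golden ratio ≈ 1.61803.
Shorter side = 1115 ÷ 1.61803 ≈ 689.110 → 689.1 mm.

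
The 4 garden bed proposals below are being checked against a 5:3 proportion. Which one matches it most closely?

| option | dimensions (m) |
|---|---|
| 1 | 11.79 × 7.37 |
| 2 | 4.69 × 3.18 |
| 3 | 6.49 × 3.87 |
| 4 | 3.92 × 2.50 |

3

Ratios (long/short): 1 ≈ 1.600; 2 ≈ 1.475; 3 ≈ 1.677; 4 ≈ 1.568.
5:3 ≈ 1.667; option 3 is nearest (Δ 0.010).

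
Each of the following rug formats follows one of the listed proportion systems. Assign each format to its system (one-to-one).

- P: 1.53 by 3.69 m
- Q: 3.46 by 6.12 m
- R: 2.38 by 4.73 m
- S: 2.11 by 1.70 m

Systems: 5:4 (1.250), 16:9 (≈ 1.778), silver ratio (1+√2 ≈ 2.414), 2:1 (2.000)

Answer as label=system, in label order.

P = 3.69/1.53 ≈ 2.412 → silver ratio (2.414)
Q = 6.12/3.46 ≈ 1.769 → 16:9 (1.778)
R = 4.73/2.38 ≈ 1.987 → 2:1 (2.000)
S = 2.11/1.70 ≈ 1.241 → 5:4 (1.250)

P=silver ratio, Q=16:9, R=2:1, S=5:4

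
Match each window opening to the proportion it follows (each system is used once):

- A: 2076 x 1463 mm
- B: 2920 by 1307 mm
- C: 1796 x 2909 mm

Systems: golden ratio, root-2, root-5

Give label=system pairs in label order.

A=root-2, B=root-5, C=golden ratio

A = 2076/1463 ≈ 1.419 → root-2 (1.414)
B = 2920/1307 ≈ 2.234 → root-5 (2.236)
C = 2909/1796 ≈ 1.620 → golden ratio (1.618)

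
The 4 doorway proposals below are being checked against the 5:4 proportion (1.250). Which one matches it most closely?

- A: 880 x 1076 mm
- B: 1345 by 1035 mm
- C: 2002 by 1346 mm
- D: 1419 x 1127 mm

D

Target 5:4 ≈ 1.250.
A: 1.223 (Δ0.027)  B: 1.300 (Δ0.050)  C: 1.487 (Δ0.237)  D: 1.259 (Δ0.009)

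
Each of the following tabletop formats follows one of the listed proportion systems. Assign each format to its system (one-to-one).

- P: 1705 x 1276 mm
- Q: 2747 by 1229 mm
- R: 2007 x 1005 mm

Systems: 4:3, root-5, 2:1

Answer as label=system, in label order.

Ratios: P ≈ 1.336; Q ≈ 2.235; R ≈ 1.997.
Targets: 4:3 ≈ 1.333; root-5 ≈ 2.236; 2:1 ≈ 2.000.

P=4:3, Q=root-5, R=2:1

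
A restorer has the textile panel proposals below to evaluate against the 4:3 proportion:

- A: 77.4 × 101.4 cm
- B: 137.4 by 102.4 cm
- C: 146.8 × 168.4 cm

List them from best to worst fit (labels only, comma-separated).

Ratios: A = 101.4 / 77.4 ≈ 1.310; B = 137.4 / 102.4 ≈ 1.342; C = 168.4 / 146.8 ≈ 1.147.
|Δ from 1.333|: A 0.023; B 0.009; C 0.186.

B, A, C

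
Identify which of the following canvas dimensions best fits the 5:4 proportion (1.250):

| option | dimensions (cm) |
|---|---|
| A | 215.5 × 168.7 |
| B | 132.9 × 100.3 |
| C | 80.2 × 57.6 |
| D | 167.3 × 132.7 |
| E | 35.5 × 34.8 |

Target 5:4 ≈ 1.250.
A: 1.277 (Δ0.027)  B: 1.325 (Δ0.075)  C: 1.392 (Δ0.142)  D: 1.261 (Δ0.011)  E: 1.020 (Δ0.230)

D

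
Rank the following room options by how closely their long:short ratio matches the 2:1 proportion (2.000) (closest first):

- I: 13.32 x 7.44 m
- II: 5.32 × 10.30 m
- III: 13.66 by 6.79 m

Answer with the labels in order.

III, II, I

I: 13.32/7.44 ≈ 1.790 → |1.790 − 2.000| = 0.210
II: 10.30/5.32 ≈ 1.936 → |1.936 − 2.000| = 0.064
III: 13.66/6.79 ≈ 2.012 → |2.012 − 2.000| = 0.012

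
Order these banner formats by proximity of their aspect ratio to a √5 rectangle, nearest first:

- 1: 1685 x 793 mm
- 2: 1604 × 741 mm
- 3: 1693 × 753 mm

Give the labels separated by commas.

3, 2, 1

1: 1685/793 ≈ 2.125 → |2.125 − 2.236| = 0.111
2: 1604/741 ≈ 2.165 → |2.165 − 2.236| = 0.071
3: 1693/753 ≈ 2.248 → |2.248 − 2.236| = 0.012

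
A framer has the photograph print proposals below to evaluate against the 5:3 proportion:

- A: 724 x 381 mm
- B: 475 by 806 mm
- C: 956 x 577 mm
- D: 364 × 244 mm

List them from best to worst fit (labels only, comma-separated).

A: 724/381 ≈ 1.900 → |1.900 − 1.667| = 0.233
B: 806/475 ≈ 1.697 → |1.697 − 1.667| = 0.030
C: 956/577 ≈ 1.657 → |1.657 − 1.667| = 0.010
D: 364/244 ≈ 1.492 → |1.492 − 1.667| = 0.175

C, B, D, A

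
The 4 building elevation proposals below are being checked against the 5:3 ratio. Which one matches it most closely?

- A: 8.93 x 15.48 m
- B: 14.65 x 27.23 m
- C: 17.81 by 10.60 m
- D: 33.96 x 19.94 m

Ratios (long/short): A ≈ 1.733; B ≈ 1.859; C ≈ 1.680; D ≈ 1.703.
5:3 ≈ 1.667; option C is nearest (Δ 0.013).

C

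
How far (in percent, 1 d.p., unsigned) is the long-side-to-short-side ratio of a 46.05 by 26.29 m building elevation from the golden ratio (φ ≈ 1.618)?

Ratio = 46.05 / 26.29 ≈ 1.7516.
Ideal golden ratio ≈ 1.6180. |1.7516 − 1.6180| / 1.6180 ≈ 8.26% → 8.3%.

8.3%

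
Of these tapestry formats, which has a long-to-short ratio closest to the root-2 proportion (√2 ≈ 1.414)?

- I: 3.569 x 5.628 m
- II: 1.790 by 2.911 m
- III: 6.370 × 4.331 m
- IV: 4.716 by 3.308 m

IV

Ratios (long/short): I ≈ 1.577; II ≈ 1.626; III ≈ 1.471; IV ≈ 1.426.
root-2 ≈ 1.414; option IV is nearest (Δ 0.012).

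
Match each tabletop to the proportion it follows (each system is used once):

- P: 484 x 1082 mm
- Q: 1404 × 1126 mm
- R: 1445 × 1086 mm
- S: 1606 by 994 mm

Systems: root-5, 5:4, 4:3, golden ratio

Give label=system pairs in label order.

Ratios: P ≈ 2.236; Q ≈ 1.247; R ≈ 1.331; S ≈ 1.616.
Targets: root-5 ≈ 2.236; 5:4 ≈ 1.250; 4:3 ≈ 1.333; golden ratio ≈ 1.618.

P=root-5, Q=5:4, R=4:3, S=golden ratio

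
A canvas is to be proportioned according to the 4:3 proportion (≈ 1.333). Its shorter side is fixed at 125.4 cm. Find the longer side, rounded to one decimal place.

167.2 cm

4:3 ≈ 1.33333.
Longer side = 125.4 × 1.33333 ≈ 167.200 → 167.2 cm.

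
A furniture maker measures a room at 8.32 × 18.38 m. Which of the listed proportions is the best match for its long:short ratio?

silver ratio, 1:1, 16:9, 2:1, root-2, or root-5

root-5

18.38/8.32 ≈ 2.209. Nearest candidates are root-5 (2.236, off by 0.027) and silver ratio (2.414, off by 0.205).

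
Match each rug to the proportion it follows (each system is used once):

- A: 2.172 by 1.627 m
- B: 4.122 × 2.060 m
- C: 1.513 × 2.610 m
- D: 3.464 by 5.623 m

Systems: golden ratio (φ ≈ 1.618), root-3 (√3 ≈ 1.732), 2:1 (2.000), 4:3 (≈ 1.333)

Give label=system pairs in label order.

A=4:3, B=2:1, C=root-3, D=golden ratio

Ratios: A ≈ 1.335; B ≈ 2.001; C ≈ 1.725; D ≈ 1.623.
Targets: golden ratio ≈ 1.618; root-3 ≈ 1.732; 2:1 ≈ 2.000; 4:3 ≈ 1.333.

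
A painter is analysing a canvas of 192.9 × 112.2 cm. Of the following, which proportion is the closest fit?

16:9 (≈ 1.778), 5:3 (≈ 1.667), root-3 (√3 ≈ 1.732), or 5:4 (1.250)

root-3

192.9/112.2 ≈ 1.719. Nearest candidates are root-3 (1.732, off by 0.013) and 5:3 (1.667, off by 0.052).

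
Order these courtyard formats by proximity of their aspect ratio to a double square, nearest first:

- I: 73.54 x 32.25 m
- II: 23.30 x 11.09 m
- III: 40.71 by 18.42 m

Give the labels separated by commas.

II, III, I

Ratios: I = 73.54 / 32.25 ≈ 2.280; II = 23.30 / 11.09 ≈ 2.101; III = 40.71 / 18.42 ≈ 2.210.
|Δ from 2.000|: I 0.280; II 0.101; III 0.210.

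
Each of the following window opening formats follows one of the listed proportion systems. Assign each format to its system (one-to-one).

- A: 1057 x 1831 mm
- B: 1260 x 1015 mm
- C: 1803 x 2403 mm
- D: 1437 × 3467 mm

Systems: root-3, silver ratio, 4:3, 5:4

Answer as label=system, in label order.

A=root-3, B=5:4, C=4:3, D=silver ratio

A = 1831/1057 ≈ 1.732 → root-3 (1.732)
B = 1260/1015 ≈ 1.241 → 5:4 (1.250)
C = 2403/1803 ≈ 1.333 → 4:3 (1.333)
D = 3467/1437 ≈ 2.413 → silver ratio (2.414)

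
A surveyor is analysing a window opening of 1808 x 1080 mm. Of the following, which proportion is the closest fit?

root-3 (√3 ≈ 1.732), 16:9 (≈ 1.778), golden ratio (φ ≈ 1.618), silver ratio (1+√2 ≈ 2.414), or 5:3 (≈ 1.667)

1808/1080 ≈ 1.674. Nearest candidates are 5:3 (1.667, off by 0.007) and golden ratio (1.618, off by 0.056).

5:3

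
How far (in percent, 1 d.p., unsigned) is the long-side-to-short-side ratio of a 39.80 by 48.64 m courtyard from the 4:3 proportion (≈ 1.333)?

Ratio = 48.64 / 39.80 ≈ 1.2221.
Ideal 4:3 ≈ 1.3333. |1.2221 − 1.3333| / 1.3333 ≈ 8.34% → 8.3%.

8.3%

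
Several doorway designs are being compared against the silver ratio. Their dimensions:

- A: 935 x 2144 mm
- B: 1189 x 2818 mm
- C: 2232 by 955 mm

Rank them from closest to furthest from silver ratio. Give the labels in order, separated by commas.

B, C, A

A: 2144/935 ≈ 2.293 → |2.293 − 2.414| = 0.121
B: 2818/1189 ≈ 2.370 → |2.370 − 2.414| = 0.044
C: 2232/955 ≈ 2.337 → |2.337 − 2.414| = 0.077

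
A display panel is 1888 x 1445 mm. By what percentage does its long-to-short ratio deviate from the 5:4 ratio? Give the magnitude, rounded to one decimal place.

Ratio = 1888 / 1445 ≈ 1.3066.
Ideal 5:4 = 1.2500. |1.3066 − 1.2500| / 1.2500 ≈ 4.53% → 4.5%.

4.5%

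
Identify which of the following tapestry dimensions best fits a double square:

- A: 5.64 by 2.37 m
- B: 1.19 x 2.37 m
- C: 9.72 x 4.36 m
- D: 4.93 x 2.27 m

Ratios (long/short): A ≈ 2.380; B ≈ 1.992; C ≈ 2.229; D ≈ 2.172.
2:1 ≈ 2.000; option B is nearest (Δ 0.008).

B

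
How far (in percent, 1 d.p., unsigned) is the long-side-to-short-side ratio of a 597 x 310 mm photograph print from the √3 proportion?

11.2%

Ratio = 597 / 310 ≈ 1.9258.
Ideal root-3 ≈ 1.7321. |1.9258 − 1.7321| / 1.7321 ≈ 11.18% → 11.2%.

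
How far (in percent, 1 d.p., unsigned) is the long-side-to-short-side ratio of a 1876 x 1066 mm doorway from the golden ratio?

8.8%

Ratio = 1876 / 1066 ≈ 1.7598.
Ideal golden ratio ≈ 1.6180. |1.7598 − 1.6180| / 1.6180 ≈ 8.76% → 8.8%.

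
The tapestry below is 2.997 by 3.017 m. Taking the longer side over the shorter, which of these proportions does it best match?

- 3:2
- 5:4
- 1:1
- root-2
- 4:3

3.017/2.997 ≈ 1.007. Nearest candidates are 1:1 (1.000, off by 0.007) and 5:4 (1.250, off by 0.243).

1:1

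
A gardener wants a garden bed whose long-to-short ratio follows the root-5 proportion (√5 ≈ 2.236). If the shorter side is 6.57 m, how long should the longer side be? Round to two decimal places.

14.69 m

root-5 ≈ 2.23607.
Longer side = 6.57 × 2.23607 ≈ 14.6910 → 14.69 m.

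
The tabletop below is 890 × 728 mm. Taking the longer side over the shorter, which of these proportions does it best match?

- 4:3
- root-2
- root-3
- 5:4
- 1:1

890/728 ≈ 1.223. Nearest candidates are 5:4 (1.250, off by 0.027) and 4:3 (1.333, off by 0.110).

5:4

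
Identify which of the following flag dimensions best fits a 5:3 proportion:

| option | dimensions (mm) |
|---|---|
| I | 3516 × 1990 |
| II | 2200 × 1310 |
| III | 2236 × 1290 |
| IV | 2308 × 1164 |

Ratios (long/short): I ≈ 1.767; II ≈ 1.679; III ≈ 1.733; IV ≈ 1.983.
5:3 ≈ 1.667; option II is nearest (Δ 0.012).

II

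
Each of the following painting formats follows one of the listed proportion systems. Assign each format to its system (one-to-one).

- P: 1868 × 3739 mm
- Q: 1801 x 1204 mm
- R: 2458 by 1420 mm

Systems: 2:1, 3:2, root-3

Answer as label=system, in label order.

P = 3739/1868 ≈ 2.002 → 2:1 (2.000)
Q = 1801/1204 ≈ 1.496 → 3:2 (1.500)
R = 2458/1420 ≈ 1.731 → root-3 (1.732)

P=2:1, Q=3:2, R=root-3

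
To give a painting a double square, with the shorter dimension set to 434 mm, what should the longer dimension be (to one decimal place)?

2:1 = 2.00000.
Longer side = 434 × 2.00000 ≈ 868.000 → 868.0 mm.

868.0 mm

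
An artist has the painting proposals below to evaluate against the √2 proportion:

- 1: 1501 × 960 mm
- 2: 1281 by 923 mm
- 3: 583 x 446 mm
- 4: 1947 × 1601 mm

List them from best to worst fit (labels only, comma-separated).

2, 3, 1, 4

Ratios: 1 = 1501 / 960 ≈ 1.564; 2 = 1281 / 923 ≈ 1.388; 3 = 583 / 446 ≈ 1.307; 4 = 1947 / 1601 ≈ 1.216.
|Δ from 1.414|: 1 0.150; 2 0.026; 3 0.107; 4 0.198.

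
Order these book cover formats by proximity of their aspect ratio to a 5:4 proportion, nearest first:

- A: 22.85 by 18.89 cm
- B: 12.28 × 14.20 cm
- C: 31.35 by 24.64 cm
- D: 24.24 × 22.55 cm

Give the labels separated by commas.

A: 22.85/18.89 ≈ 1.210 → |1.210 − 1.250| = 0.040
B: 14.20/12.28 ≈ 1.156 → |1.156 − 1.250| = 0.094
C: 31.35/24.64 ≈ 1.272 → |1.272 − 1.250| = 0.022
D: 24.24/22.55 ≈ 1.075 → |1.075 − 1.250| = 0.175

C, A, B, D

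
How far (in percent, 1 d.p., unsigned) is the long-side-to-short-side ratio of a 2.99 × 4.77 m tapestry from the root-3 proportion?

Ratio = 4.77 / 2.99 ≈ 1.5953.
Ideal root-3 ≈ 1.7321. |1.5953 − 1.7321| / 1.7321 ≈ 7.90% → 7.9%.

7.9%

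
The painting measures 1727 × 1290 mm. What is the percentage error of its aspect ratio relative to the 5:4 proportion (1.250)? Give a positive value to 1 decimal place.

7.1%

Ratio = 1727 / 1290 ≈ 1.3388.
Ideal 5:4 = 1.2500. |1.3388 − 1.2500| / 1.2500 ≈ 7.10% → 7.1%.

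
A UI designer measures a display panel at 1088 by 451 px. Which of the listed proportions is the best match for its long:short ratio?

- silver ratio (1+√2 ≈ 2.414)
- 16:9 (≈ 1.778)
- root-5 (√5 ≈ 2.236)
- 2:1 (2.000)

silver ratio

Ratio = 1088 / 451 ≈ 2.412.
Distances: silver ratio 2.414 (Δ 0.002); 16:9 1.778 (Δ 0.634); root-5 2.236 (Δ 0.176); 2:1 2.000 (Δ 0.412).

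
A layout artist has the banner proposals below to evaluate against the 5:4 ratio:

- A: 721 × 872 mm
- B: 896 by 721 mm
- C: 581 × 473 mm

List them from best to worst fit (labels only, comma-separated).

B, C, A

A: 872/721 ≈ 1.209 → |1.209 − 1.250| = 0.041
B: 896/721 ≈ 1.243 → |1.243 − 1.250| = 0.007
C: 581/473 ≈ 1.228 → |1.228 − 1.250| = 0.022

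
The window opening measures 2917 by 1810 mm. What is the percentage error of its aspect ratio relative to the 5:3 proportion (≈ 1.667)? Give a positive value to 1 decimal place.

3.3%

Ratio = 2917 / 1810 ≈ 1.6116.
Ideal 5:3 ≈ 1.6667. |1.6116 − 1.6667| / 1.6667 ≈ 3.31% → 3.3%.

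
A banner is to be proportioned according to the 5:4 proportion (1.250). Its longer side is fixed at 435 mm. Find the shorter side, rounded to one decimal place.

348.0 mm

5:4 = 1.25000.
Shorter side = 435 ÷ 1.25000 ≈ 348.000 → 348.0 mm.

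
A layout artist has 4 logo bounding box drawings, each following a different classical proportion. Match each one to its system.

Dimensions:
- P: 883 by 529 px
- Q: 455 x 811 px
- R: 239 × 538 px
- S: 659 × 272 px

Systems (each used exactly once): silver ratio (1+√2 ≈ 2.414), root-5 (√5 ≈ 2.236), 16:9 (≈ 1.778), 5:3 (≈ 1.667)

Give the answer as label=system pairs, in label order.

P = 883/529 ≈ 1.669 → 5:3 (1.667)
Q = 811/455 ≈ 1.782 → 16:9 (1.778)
R = 538/239 ≈ 2.251 → root-5 (2.236)
S = 659/272 ≈ 2.423 → silver ratio (2.414)

P=5:3, Q=16:9, R=root-5, S=silver ratio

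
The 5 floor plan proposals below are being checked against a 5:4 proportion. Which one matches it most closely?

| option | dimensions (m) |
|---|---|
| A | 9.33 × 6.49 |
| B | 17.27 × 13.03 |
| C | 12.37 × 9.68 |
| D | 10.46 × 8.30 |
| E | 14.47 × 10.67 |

D

Target 5:4 ≈ 1.250.
A: 1.438 (Δ0.188)  B: 1.325 (Δ0.075)  C: 1.278 (Δ0.028)  D: 1.260 (Δ0.010)  E: 1.356 (Δ0.106)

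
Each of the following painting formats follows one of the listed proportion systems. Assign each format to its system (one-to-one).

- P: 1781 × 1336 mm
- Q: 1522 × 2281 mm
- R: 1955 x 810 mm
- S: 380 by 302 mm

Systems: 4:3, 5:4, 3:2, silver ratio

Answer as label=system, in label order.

P=4:3, Q=3:2, R=silver ratio, S=5:4

P = 1781/1336 ≈ 1.333 → 4:3 (1.333)
Q = 2281/1522 ≈ 1.499 → 3:2 (1.500)
R = 1955/810 ≈ 2.414 → silver ratio (2.414)
S = 380/302 ≈ 1.258 → 5:4 (1.250)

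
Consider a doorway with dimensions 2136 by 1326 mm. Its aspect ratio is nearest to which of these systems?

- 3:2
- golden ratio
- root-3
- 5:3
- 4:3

Ratio = 2136 / 1326 ≈ 1.611.
Distances: 3:2 1.500 (Δ 0.111); golden ratio 1.618 (Δ 0.007); root-3 1.732 (Δ 0.121); 5:3 1.667 (Δ 0.056); 4:3 1.333 (Δ 0.278).

golden ratio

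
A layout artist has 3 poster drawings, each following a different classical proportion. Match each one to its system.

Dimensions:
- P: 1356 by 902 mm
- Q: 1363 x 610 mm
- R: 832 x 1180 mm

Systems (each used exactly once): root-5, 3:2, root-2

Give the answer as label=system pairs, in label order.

P=3:2, Q=root-5, R=root-2

Ratios: P ≈ 1.503; Q ≈ 2.234; R ≈ 1.418.
Targets: root-5 ≈ 2.236; 3:2 ≈ 1.500; root-2 ≈ 1.414.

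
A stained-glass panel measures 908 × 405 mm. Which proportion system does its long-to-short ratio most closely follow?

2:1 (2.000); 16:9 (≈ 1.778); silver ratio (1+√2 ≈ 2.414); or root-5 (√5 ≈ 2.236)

root-5

908/405 ≈ 2.242. Nearest candidates are root-5 (2.236, off by 0.006) and silver ratio (2.414, off by 0.172).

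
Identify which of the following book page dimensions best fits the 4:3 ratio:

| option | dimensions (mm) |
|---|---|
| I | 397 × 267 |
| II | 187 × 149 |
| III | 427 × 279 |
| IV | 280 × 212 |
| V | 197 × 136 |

Ratios (long/short): I ≈ 1.487; II ≈ 1.255; III ≈ 1.530; IV ≈ 1.321; V ≈ 1.449.
4:3 ≈ 1.333; option IV is nearest (Δ 0.012).

IV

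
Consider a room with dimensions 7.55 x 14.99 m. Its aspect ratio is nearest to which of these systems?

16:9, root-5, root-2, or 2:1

14.99/7.55 ≈ 1.985. Nearest candidates are 2:1 (2.000, off by 0.015) and 16:9 (1.778, off by 0.207).

2:1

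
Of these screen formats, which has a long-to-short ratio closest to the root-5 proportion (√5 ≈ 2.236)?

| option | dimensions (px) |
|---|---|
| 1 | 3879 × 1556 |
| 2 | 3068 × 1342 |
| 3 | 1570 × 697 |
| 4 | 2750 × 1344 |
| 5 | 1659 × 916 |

Ratios (long/short): 1 ≈ 2.493; 2 ≈ 2.286; 3 ≈ 2.253; 4 ≈ 2.046; 5 ≈ 1.811.
root-5 ≈ 2.236; option 3 is nearest (Δ 0.017).

3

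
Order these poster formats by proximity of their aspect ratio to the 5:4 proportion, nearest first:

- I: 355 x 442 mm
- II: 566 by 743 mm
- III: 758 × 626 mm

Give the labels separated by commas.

I, III, II

Ratios: I = 442 / 355 ≈ 1.245; II = 743 / 566 ≈ 1.313; III = 758 / 626 ≈ 1.211.
|Δ from 1.250|: I 0.005; II 0.063; III 0.039.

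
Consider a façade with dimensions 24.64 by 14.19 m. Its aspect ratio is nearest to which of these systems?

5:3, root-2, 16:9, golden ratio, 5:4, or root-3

24.64/14.19 ≈ 1.736. Nearest candidates are root-3 (1.732, off by 0.004) and 16:9 (1.778, off by 0.042).

root-3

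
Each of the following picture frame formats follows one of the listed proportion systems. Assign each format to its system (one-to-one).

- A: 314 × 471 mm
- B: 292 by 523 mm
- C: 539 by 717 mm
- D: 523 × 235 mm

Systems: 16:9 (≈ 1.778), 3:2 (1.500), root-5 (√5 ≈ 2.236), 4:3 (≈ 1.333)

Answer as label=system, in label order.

A=3:2, B=16:9, C=4:3, D=root-5

A = 471/314 ≈ 1.500 → 3:2 (1.500)
B = 523/292 ≈ 1.791 → 16:9 (1.778)
C = 717/539 ≈ 1.330 → 4:3 (1.333)
D = 523/235 ≈ 2.226 → root-5 (2.236)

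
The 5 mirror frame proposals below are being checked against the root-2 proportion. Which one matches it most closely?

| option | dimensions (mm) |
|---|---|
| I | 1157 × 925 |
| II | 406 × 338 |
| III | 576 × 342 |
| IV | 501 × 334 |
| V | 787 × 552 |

Target root-2 ≈ 1.414.
I: 1.251 (Δ0.163)  II: 1.201 (Δ0.213)  III: 1.684 (Δ0.270)  IV: 1.500 (Δ0.086)  V: 1.426 (Δ0.012)

V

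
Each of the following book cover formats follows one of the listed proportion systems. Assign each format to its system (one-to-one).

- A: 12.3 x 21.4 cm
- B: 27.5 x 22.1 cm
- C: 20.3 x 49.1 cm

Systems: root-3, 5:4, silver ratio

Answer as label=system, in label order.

A=root-3, B=5:4, C=silver ratio

A = 21.4/12.3 ≈ 1.740 → root-3 (1.732)
B = 27.5/22.1 ≈ 1.244 → 5:4 (1.250)
C = 49.1/20.3 ≈ 2.419 → silver ratio (2.414)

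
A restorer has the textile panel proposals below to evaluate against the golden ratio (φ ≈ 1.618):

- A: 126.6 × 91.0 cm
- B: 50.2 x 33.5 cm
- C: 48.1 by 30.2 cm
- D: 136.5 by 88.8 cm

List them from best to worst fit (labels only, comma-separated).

A: 126.6/91.0 ≈ 1.391 → |1.391 − 1.618| = 0.227
B: 50.2/33.5 ≈ 1.499 → |1.499 − 1.618| = 0.119
C: 48.1/30.2 ≈ 1.593 → |1.593 − 1.618| = 0.025
D: 136.5/88.8 ≈ 1.537 → |1.537 − 1.618| = 0.081

C, D, B, A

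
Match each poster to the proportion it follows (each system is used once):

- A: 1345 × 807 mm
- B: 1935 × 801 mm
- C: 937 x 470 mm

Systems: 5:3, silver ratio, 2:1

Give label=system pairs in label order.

A=5:3, B=silver ratio, C=2:1

A = 1345/807 ≈ 1.667 → 5:3 (1.667)
B = 1935/801 ≈ 2.416 → silver ratio (2.414)
C = 937/470 ≈ 1.994 → 2:1 (2.000)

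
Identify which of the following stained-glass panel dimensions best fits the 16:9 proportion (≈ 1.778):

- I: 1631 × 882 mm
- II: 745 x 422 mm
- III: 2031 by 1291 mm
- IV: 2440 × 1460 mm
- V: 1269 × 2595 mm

Ratios (long/short): I ≈ 1.849; II ≈ 1.765; III ≈ 1.573; IV ≈ 1.671; V ≈ 2.045.
16:9 ≈ 1.778; option II is nearest (Δ 0.013).

II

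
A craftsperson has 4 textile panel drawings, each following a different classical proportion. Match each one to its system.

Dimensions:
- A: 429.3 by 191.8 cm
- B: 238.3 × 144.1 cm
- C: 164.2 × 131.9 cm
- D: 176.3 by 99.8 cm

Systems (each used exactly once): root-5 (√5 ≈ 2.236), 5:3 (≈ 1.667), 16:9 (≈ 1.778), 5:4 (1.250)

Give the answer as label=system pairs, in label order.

A=root-5, B=5:3, C=5:4, D=16:9

A = 429.3/191.8 ≈ 2.238 → root-5 (2.236)
B = 238.3/144.1 ≈ 1.654 → 5:3 (1.667)
C = 164.2/131.9 ≈ 1.245 → 5:4 (1.250)
D = 176.3/99.8 ≈ 1.767 → 16:9 (1.778)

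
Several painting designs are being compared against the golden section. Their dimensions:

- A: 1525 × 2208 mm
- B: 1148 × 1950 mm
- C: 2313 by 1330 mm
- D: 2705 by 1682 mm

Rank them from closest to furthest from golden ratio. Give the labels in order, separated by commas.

D, B, C, A

A: 2208/1525 ≈ 1.448 → |1.448 − 1.618| = 0.170
B: 1950/1148 ≈ 1.699 → |1.699 − 1.618| = 0.081
C: 2313/1330 ≈ 1.739 → |1.739 − 1.618| = 0.121
D: 2705/1682 ≈ 1.608 → |1.608 − 1.618| = 0.010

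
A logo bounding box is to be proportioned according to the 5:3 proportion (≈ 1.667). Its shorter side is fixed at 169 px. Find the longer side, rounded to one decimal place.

281.7 px

5:3 ≈ 1.66667.
Longer side = 169 × 1.66667 ≈ 281.667 → 281.7 px.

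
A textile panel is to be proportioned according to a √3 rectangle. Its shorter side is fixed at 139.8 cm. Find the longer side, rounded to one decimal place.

242.1 cm

root-3 ≈ 1.73205.
Longer side = 139.8 × 1.73205 ≈ 242.141 → 242.1 cm.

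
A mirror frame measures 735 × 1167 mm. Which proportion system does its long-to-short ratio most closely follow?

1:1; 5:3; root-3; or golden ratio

golden ratio

Ratio = 1167 / 735 ≈ 1.588.
Distances: 1:1 1.000 (Δ 0.588); 5:3 1.667 (Δ 0.079); root-3 1.732 (Δ 0.144); golden ratio 1.618 (Δ 0.030).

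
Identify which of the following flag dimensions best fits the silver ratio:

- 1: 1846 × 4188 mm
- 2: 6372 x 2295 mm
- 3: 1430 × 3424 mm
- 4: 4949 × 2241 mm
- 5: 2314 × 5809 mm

Ratios (long/short): 1 ≈ 2.269; 2 ≈ 2.776; 3 ≈ 2.394; 4 ≈ 2.208; 5 ≈ 2.510.
silver ratio ≈ 2.414; option 3 is nearest (Δ 0.020).

3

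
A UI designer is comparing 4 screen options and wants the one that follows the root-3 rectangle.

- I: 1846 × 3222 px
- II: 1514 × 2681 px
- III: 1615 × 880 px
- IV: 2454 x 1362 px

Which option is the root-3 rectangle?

Target root-3 ≈ 1.732.
I: 1.745 (Δ0.013)  II: 1.771 (Δ0.039)  III: 1.835 (Δ0.103)  IV: 1.802 (Δ0.070)

I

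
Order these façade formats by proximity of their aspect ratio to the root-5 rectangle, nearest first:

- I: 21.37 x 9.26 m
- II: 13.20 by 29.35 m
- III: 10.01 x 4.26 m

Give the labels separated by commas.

II, I, III

I: 21.37/9.26 ≈ 2.308 → |2.308 − 2.236| = 0.072
II: 29.35/13.20 ≈ 2.223 → |2.223 − 2.236| = 0.013
III: 10.01/4.26 ≈ 2.350 → |2.350 − 2.236| = 0.114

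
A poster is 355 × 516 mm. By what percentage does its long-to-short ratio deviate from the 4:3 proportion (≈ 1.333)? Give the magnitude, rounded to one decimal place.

9.0%

Ratio = 516 / 355 ≈ 1.4535.
Ideal 4:3 ≈ 1.3333. |1.4535 − 1.3333| / 1.3333 ≈ 9.02% → 9.0%.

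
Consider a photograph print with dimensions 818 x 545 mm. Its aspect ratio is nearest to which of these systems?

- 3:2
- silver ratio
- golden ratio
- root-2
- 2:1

3:2

818/545 ≈ 1.501. Nearest candidates are 3:2 (1.500, off by 0.001) and root-2 (1.414, off by 0.087).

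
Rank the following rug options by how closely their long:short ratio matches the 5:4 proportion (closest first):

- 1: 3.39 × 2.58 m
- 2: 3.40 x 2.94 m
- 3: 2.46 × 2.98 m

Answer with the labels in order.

3, 1, 2

Ratios: 1 = 3.39 / 2.58 ≈ 1.314; 2 = 3.40 / 2.94 ≈ 1.156; 3 = 2.98 / 2.46 ≈ 1.211.
|Δ from 1.250|: 1 0.064; 2 0.094; 3 0.039.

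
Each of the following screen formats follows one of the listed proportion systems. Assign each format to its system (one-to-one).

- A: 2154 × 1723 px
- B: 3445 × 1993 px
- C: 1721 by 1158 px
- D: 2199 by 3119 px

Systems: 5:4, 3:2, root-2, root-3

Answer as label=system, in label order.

A=5:4, B=root-3, C=3:2, D=root-2

A = 2154/1723 ≈ 1.250 → 5:4 (1.250)
B = 3445/1993 ≈ 1.729 → root-3 (1.732)
C = 1721/1158 ≈ 1.486 → 3:2 (1.500)
D = 3119/2199 ≈ 1.418 → root-2 (1.414)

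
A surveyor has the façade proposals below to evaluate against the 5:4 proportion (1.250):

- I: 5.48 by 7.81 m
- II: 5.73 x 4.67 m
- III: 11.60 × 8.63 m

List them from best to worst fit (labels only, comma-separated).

II, III, I

I: 7.81/5.48 ≈ 1.425 → |1.425 − 1.250| = 0.175
II: 5.73/4.67 ≈ 1.227 → |1.227 − 1.250| = 0.023
III: 11.60/8.63 ≈ 1.344 → |1.344 − 1.250| = 0.094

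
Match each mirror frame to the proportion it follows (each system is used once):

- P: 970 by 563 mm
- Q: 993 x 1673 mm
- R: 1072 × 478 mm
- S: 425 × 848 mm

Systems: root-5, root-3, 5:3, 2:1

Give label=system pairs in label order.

Ratios: P ≈ 1.723; Q ≈ 1.685; R ≈ 2.243; S ≈ 1.995.
Targets: root-5 ≈ 2.236; root-3 ≈ 1.732; 5:3 ≈ 1.667; 2:1 ≈ 2.000.

P=root-3, Q=5:3, R=root-5, S=2:1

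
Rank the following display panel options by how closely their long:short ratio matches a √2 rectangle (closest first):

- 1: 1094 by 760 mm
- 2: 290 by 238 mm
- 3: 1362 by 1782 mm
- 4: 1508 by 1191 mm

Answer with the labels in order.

Ratios: 1 = 1094 / 760 ≈ 1.439; 2 = 290 / 238 ≈ 1.218; 3 = 1782 / 1362 ≈ 1.308; 4 = 1508 / 1191 ≈ 1.266.
|Δ from 1.414|: 1 0.025; 2 0.196; 3 0.106; 4 0.148.

1, 3, 4, 2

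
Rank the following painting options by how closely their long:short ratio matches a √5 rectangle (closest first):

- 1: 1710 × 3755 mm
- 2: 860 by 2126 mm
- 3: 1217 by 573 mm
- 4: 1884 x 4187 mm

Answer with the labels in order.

4, 1, 3, 2

Ratios: 1 = 3755 / 1710 ≈ 2.196; 2 = 2126 / 860 ≈ 2.472; 3 = 1217 / 573 ≈ 2.124; 4 = 4187 / 1884 ≈ 2.222.
|Δ from 2.236|: 1 0.040; 2 0.236; 3 0.112; 4 0.014.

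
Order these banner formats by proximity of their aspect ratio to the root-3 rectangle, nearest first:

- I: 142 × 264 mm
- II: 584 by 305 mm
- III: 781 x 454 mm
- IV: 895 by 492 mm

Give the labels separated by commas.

III, IV, I, II

Ratios: I = 264 / 142 ≈ 1.859; II = 584 / 305 ≈ 1.915; III = 781 / 454 ≈ 1.720; IV = 895 / 492 ≈ 1.819.
|Δ from 1.732|: I 0.127; II 0.183; III 0.012; IV 0.087.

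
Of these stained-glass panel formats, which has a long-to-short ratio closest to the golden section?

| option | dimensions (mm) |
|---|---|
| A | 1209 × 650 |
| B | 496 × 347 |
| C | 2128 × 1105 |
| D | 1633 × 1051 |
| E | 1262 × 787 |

E

Target golden ratio ≈ 1.618.
A: 1.860 (Δ0.242)  B: 1.429 (Δ0.189)  C: 1.926 (Δ0.308)  D: 1.554 (Δ0.064)  E: 1.604 (Δ0.014)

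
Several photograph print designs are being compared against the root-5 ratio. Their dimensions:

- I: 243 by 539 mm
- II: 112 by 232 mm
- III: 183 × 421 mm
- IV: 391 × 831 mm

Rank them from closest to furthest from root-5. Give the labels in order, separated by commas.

I, III, IV, II

Ratios: I = 539 / 243 ≈ 2.218; II = 232 / 112 ≈ 2.071; III = 421 / 183 ≈ 2.301; IV = 831 / 391 ≈ 2.125.
|Δ from 2.236|: I 0.018; II 0.165; III 0.065; IV 0.111.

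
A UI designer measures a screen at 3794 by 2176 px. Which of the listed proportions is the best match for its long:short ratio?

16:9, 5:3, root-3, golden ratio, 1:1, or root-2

3794/2176 ≈ 1.744. Nearest candidates are root-3 (1.732, off by 0.012) and 16:9 (1.778, off by 0.034).

root-3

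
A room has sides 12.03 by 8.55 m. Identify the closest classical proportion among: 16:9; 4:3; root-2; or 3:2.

Ratio = 12.03 / 8.55 ≈ 1.407.
Distances: 16:9 1.778 (Δ 0.371); 4:3 1.333 (Δ 0.074); root-2 1.414 (Δ 0.007); 3:2 1.500 (Δ 0.093).

root-2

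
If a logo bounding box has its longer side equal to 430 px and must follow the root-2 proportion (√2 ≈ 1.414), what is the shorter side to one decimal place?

304.1 px

root-2 ≈ 1.41421.
Shorter side = 430 ÷ 1.41421 ≈ 304.057 → 304.1 px.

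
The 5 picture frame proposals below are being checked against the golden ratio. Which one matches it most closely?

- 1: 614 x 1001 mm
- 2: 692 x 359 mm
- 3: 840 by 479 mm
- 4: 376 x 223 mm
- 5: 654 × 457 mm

1

Target golden ratio ≈ 1.618.
1: 1.630 (Δ0.012)  2: 1.928 (Δ0.310)  3: 1.754 (Δ0.136)  4: 1.686 (Δ0.068)  5: 1.431 (Δ0.187)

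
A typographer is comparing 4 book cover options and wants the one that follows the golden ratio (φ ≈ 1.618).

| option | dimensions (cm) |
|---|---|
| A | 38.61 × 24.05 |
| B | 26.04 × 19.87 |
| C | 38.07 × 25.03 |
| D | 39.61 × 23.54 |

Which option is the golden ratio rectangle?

A

Target golden ratio ≈ 1.618.
A: 1.605 (Δ0.013)  B: 1.311 (Δ0.307)  C: 1.521 (Δ0.097)  D: 1.683 (Δ0.065)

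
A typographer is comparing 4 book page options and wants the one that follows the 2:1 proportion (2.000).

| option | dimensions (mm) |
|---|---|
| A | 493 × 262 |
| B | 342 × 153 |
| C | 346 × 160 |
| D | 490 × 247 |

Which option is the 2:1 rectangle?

D

Ratios (long/short): A ≈ 1.882; B ≈ 2.235; C ≈ 2.163; D ≈ 1.984.
2:1 ≈ 2.000; option D is nearest (Δ 0.016).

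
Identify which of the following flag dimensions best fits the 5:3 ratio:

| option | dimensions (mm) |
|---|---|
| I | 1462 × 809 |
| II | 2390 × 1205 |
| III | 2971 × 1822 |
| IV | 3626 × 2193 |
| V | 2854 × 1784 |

Target 5:3 ≈ 1.667.
I: 1.807 (Δ0.140)  II: 1.983 (Δ0.316)  III: 1.631 (Δ0.036)  IV: 1.653 (Δ0.014)  V: 1.600 (Δ0.067)

IV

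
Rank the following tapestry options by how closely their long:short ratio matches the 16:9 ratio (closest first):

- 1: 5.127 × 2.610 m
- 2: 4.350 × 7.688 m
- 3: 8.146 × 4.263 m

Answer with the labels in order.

1: 5.127/2.610 ≈ 1.964 → |1.964 − 1.778| = 0.186
2: 7.688/4.350 ≈ 1.767 → |1.767 − 1.778| = 0.011
3: 8.146/4.263 ≈ 1.911 → |1.911 − 1.778| = 0.133

2, 3, 1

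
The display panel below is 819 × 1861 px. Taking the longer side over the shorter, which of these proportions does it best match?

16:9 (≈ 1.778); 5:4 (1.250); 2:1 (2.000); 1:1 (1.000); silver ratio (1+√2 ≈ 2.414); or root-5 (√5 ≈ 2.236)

root-5

1861/819 ≈ 2.272. Nearest candidates are root-5 (2.236, off by 0.036) and silver ratio (2.414, off by 0.142).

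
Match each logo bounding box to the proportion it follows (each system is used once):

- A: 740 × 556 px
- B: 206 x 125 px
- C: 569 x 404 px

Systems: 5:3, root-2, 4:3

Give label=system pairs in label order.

A = 740/556 ≈ 1.331 → 4:3 (1.333)
B = 206/125 ≈ 1.648 → 5:3 (1.667)
C = 569/404 ≈ 1.408 → root-2 (1.414)

A=4:3, B=5:3, C=root-2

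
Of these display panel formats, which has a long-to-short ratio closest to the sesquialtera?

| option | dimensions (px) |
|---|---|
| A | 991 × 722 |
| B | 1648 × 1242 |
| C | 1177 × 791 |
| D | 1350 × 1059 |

C

Ratios (long/short): A ≈ 1.373; B ≈ 1.327; C ≈ 1.488; D ≈ 1.275.
3:2 ≈ 1.500; option C is nearest (Δ 0.012).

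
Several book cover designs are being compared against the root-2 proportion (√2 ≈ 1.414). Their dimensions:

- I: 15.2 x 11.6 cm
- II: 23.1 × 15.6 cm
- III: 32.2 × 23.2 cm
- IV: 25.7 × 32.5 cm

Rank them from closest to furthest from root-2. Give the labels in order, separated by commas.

III, II, I, IV

Ratios: I = 15.2 / 11.6 ≈ 1.310; II = 23.1 / 15.6 ≈ 1.481; III = 32.2 / 23.2 ≈ 1.388; IV = 32.5 / 25.7 ≈ 1.265.
|Δ from 1.414|: I 0.104; II 0.067; III 0.026; IV 0.149.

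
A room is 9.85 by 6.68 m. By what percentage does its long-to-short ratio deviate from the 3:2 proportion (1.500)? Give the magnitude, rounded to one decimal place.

1.7%

Ratio = 9.85 / 6.68 ≈ 1.4746.
Ideal 3:2 = 1.5000. |1.4746 − 1.5000| / 1.5000 ≈ 1.69% → 1.7%.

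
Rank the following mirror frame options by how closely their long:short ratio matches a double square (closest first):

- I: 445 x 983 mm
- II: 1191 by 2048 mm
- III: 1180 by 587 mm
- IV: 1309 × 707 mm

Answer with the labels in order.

III, IV, I, II

I: 983/445 ≈ 2.209 → |2.209 − 2.000| = 0.209
II: 2048/1191 ≈ 1.720 → |1.720 − 2.000| = 0.280
III: 1180/587 ≈ 2.010 → |2.010 − 2.000| = 0.010
IV: 1309/707 ≈ 1.851 → |1.851 − 2.000| = 0.149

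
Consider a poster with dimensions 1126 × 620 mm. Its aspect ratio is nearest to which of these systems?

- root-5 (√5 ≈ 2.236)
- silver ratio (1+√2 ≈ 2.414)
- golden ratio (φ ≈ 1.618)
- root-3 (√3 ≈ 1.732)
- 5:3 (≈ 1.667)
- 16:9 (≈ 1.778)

16:9

1126/620 ≈ 1.816. Nearest candidates are 16:9 (1.778, off by 0.038) and root-3 (1.732, off by 0.084).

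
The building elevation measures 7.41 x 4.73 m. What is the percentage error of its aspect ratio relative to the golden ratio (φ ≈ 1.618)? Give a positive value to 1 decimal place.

Ratio = 7.41 / 4.73 ≈ 1.5666.
Ideal golden ratio ≈ 1.6180. |1.5666 − 1.6180| / 1.6180 ≈ 3.18% → 3.2%.

3.2%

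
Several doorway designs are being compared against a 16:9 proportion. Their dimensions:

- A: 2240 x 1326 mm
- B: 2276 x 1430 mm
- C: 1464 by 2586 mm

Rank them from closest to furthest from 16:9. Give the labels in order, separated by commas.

Ratios: A = 2240 / 1326 ≈ 1.689; B = 2276 / 1430 ≈ 1.592; C = 2586 / 1464 ≈ 1.766.
|Δ from 1.778|: A 0.089; B 0.186; C 0.012.

C, A, B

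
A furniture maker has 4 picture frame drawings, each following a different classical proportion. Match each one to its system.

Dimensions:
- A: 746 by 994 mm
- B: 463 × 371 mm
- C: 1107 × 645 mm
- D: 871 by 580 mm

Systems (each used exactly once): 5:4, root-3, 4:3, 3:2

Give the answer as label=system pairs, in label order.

A=4:3, B=5:4, C=root-3, D=3:2

Ratios: A ≈ 1.332; B ≈ 1.248; C ≈ 1.716; D ≈ 1.502.
Targets: 5:4 ≈ 1.250; root-3 ≈ 1.732; 4:3 ≈ 1.333; 3:2 ≈ 1.500.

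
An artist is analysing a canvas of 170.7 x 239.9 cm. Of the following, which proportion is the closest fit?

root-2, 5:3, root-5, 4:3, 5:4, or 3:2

239.9/170.7 ≈ 1.405. Nearest candidates are root-2 (1.414, off by 0.009) and 4:3 (1.333, off by 0.072).

root-2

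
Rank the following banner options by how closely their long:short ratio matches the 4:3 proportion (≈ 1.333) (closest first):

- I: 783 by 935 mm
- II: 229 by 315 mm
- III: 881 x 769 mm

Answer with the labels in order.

I: 935/783 ≈ 1.194 → |1.194 − 1.333| = 0.139
II: 315/229 ≈ 1.376 → |1.376 − 1.333| = 0.043
III: 881/769 ≈ 1.146 → |1.146 − 1.333| = 0.187

II, I, III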